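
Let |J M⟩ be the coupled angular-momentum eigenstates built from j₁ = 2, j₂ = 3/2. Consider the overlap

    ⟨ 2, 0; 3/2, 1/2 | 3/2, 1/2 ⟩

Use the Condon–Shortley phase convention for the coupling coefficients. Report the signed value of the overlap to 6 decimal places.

-0.447214  (= −√(1/5))

j₁+j₂−J=2  J+j₁−j₂=2  J−j₁+j₂=1  j₁+j₂+J+1=6
(j₁±m₁, j₂±m₂, J±M) = (2,2,2,1,2,1)
P² = 16/45
sum k=1..2:
  [1] −1/1 = -1
  [2] +1/4 = 1/4
S = -3/4
C² = P²·S² = 1/5 ; C = -0.447214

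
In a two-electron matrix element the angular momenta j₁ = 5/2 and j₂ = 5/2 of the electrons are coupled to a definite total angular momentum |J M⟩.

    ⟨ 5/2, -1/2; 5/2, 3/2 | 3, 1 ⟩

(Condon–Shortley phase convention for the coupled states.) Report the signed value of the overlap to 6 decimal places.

+√(1/30) = +0.182574

√[7·2!3!3!/9! · 2!3!4!1!4!2!] = √(96/5)
  +(−1)^1/∏(1,1,2,3,1,0)! = -1/12  (running -1/12)
  +(−1)^2/∏(2,0,1,2,2,1)! = 1/8  (running 1/24)
⟨..|..⟩ = √(96/5)·(1/24) = +0.182574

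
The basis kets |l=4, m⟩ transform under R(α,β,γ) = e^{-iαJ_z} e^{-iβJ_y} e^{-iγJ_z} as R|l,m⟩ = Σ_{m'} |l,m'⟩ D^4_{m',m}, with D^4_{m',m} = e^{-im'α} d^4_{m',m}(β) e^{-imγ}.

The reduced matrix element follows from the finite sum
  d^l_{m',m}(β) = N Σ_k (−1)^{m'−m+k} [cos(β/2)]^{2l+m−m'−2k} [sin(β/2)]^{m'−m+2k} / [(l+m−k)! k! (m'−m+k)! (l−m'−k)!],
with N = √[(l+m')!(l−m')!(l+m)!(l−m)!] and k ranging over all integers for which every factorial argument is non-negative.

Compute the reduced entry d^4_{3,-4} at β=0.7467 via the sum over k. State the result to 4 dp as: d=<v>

d=-0.0023

d^4_{3,-4}(β=0.7467) via the finite sum:
With c≡cos(β/2)=0.931111 and s≡sin(β/2)=0.364737, N=[5040·1·1·40320]^{1/2}=14255.272709
The bounds max(0,m−m')=0 and min(l+m,l−m')=0 give 1 term
  k=0: (−1)^7·14255.2727/(5040)·0.9311^1·0.3647^7 = -0.002262
d^4_{3,-4}(0.7467) = -0.002262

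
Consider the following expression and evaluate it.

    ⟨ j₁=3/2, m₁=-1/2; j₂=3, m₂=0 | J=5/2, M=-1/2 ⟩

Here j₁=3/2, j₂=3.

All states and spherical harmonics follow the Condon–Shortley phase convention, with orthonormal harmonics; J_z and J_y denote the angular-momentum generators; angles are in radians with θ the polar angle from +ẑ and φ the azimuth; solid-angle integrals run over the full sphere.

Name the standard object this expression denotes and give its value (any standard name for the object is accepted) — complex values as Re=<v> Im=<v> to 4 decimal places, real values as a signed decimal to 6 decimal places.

This is a Clebsch–Gordan (vector-coupling) coefficient.
j₁+j₂−J=2  J+j₁−j₂=1  J−j₁+j₂=4  j₁+j₂+J+1=8
(j₁±m₁, j₂±m₂, J±M) = (1,2,3,3,2,3)
P² = 216/35
sum k=1..2:
  [1] −1/4 = -1/4
  [2] +1/12 = 1/12
S = -1/6
C² = P²·S² = 6/35 ; C = -0.414039

Clebsch–Gordan coefficient, −√(6/35) ≈ -0.414039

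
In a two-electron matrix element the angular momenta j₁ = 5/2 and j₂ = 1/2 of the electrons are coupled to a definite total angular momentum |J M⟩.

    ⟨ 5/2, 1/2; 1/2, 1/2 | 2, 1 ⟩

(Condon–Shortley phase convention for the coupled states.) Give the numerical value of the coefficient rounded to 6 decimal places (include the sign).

−√(1/3) ≈ -0.577350

√[5·1!4!0!/6! · 3!2!1!0!3!1!] = √(12)
  +(−1)^1/∏(1,0,1,0,3,0)! = -1/6  (running -1/6)
⟨..|..⟩ = √(12)·(-1/6) = -0.577350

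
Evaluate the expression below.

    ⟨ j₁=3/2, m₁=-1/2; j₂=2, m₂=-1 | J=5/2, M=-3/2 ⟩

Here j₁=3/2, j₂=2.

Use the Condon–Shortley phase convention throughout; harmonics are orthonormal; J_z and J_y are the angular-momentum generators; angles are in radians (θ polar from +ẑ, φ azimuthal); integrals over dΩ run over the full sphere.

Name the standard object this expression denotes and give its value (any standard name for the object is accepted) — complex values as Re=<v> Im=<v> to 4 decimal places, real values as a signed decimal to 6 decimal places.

Clebsch–Gordan coefficient, +√(1/35) ≈ +0.169031

This is a Clebsch–Gordan (vector-coupling) coefficient.
j₁+j₂−J=1  J+j₁−j₂=2  J−j₁+j₂=3  j₁+j₂+J+1=7
(j₁±m₁, j₂±m₂, J±M) = (1,2,1,3,1,4)
P² = 144/35
sum k=0..1:
  [0] +1/4 = 1/4
  [1] −1/6 = -1/6
S = 1/12
C² = P²·S² = 1/35 ; C = +0.169031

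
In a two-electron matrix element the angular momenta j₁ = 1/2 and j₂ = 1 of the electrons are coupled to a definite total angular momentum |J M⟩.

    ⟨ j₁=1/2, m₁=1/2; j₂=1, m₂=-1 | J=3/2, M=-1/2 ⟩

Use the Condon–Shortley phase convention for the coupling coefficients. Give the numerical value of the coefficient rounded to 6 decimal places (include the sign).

+√(1/3) = +0.577350

√[4·0!1!2!/4! · 1!0!0!2!1!2!] = √(4/3)
  +(−1)^0/∏(0,0,0,0,1,2)! = 1/2  (running 1/2)
⟨..|..⟩ = √(4/3)·(1/2) = +0.577350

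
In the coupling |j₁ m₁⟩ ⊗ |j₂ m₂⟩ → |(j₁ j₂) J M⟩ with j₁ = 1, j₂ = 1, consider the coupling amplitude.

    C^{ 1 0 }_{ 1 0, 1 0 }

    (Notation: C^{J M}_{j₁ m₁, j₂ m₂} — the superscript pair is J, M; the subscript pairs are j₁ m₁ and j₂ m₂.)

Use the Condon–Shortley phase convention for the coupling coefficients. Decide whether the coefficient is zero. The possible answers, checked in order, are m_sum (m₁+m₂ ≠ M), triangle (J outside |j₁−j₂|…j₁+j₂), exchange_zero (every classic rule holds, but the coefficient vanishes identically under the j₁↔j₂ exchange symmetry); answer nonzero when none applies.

m-sum: m₁+m₂ = 0+0 = 0, M = 0  ✓
triangle: |j₁−j₂| = 0 ≤ J = 1 ≤ j₁+j₂ = 2  ✓
exchange: j₁=j₂ and m₁=m₂, and (−1)^(j₁+j₂−J) = (−1)^1 = −1 forces ⟨j₁m₁;j₂m₂|JM⟩ = −⟨j₂m₂;j₁m₁|JM⟩ = −⟨j₁m₁;j₂m₂|JM⟩ ⇒ the coefficient vanishes identically
Racah sum check: Σ_k collapses to 0 ⇒ CG = 0

exchange_zero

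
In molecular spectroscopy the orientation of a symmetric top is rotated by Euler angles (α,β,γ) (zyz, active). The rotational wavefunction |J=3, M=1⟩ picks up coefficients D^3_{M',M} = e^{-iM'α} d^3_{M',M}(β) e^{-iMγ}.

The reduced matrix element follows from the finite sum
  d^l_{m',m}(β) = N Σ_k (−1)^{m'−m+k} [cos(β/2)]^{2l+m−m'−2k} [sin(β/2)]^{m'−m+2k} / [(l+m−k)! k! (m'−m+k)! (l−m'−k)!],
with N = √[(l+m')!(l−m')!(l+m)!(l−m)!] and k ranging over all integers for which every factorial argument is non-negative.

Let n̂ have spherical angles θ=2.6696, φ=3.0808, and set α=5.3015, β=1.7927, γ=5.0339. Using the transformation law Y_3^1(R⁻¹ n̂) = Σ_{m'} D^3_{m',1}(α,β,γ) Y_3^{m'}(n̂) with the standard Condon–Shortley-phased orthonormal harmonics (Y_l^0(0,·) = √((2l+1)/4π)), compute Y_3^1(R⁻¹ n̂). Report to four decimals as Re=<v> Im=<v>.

Need the full column D^3_{m',1} for m'=−3..3 at α=5.3015, β=1.7927, γ=5.0339.
cos(β/2)=0.624465, sin(β/2)=0.781053
d^3_{-3,1}: single k=4 term ⇒ +0.562061;  D = -0.070060-0.557677i
d^3_{-2,1}: k∈[3..4] ⇒ +0.733830 -0.573998 = +0.159832;  D = +0.120784-0.104678i
d^3_{-1,1}: k∈[2..4] ⇒ +0.556601 -1.160988 +0.227030 = -0.377357;  D = -0.363926-0.099780i
d^3_{0,1}: k∈[1..3] ⇒ +0.256928 -1.205806 +0.628783 = -0.320095;  D = -0.101150-0.303693i
d^3_{1,1}: k∈[0..2] ⇒ +0.059299 -0.742135 +0.870741 = +0.187905;  D = -0.115234+0.148423i
d^3_{2,1}: k∈[0..1] ⇒ -0.234542 +0.733830 = +0.499288;  D = -0.498028-0.035451i
d^3_{3,1}: single k=0 term ⇒ +0.359285;  D = -0.177912-0.312142i
Y_3^{m'}(θ=2.6696,φ=3.0808) and Σ D·Y over m':
  (-0.0701-0.5577i)·(-0.0386-0.0071i)  (+0.1208-0.1047i)·(-0.1868-0.0228i)  (-0.3639-0.0998i)·(-0.4351-0.0265i)  (-0.1012-0.3037i)·(-0.3212+0.0000i)  (-0.1152+0.1484i)·(+0.4351-0.0265i)  (-0.4980-0.0355i)·(-0.1868+0.0228i)  (-0.1779-0.3121i)·(+0.0386-0.0071i)
Y_3^1(R⁻¹ n̂) = +0.200512+0.241508i

Re=0.2005 Im=0.2415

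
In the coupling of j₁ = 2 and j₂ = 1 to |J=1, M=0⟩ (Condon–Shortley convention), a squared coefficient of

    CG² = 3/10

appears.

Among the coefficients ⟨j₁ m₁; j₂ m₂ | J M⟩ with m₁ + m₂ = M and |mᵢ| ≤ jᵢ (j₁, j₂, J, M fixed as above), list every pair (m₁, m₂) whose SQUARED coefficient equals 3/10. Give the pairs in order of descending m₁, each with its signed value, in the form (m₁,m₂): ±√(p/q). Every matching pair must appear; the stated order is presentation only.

Admissible pairs with m₁+m₂ = M = 0: (-1,1), (0,0), (1,-1)
  (m₁,m₂)=(1,-1): CG² = 3/10, CG = +√(3/10)   ← matches the target
  (m₁,m₂)=(0,0): CG² = 2/5, CG = −√(2/5)
  (m₁,m₂)=(-1,1): CG² = 3/10, CG = +√(3/10)   ← matches the target
Pairs with CG² = 3/10: (1,-1): +√(3/10); (-1,1): +√(3/10)

(1,-1): +√(3/10); (-1,1): +√(3/10)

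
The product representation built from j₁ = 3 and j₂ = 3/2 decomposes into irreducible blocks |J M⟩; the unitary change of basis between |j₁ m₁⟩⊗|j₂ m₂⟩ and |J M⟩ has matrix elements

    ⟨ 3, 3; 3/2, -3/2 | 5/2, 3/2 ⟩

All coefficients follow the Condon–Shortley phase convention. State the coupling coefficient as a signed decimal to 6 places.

√[6·2!4!1!/8! · 6!0!0!3!4!1!] = √(5184/7)
  +(−1)^0/∏(0,2,0,0,4,1)! = 1/48  (running 1/48)
⟨..|..⟩ = √(5184/7)·(1/48) = +0.566947

+√(9/28) = +0.566947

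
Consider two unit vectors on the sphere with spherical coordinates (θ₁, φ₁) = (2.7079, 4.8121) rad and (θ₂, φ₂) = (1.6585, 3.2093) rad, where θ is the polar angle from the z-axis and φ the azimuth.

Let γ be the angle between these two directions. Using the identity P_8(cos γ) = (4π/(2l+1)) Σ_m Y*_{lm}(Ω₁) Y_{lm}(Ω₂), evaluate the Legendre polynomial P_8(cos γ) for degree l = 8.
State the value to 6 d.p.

Term-by-term m-sum for l=8 (normalisation 4π/17 = 0.739198):
  [-8]  conj(Y_{8,-8})(Ω₁) = (0.000350, 0.000359) ; Y_{8,-8}(Ω₂) = (0.428249, -0.257672) ; Δ = (0.000242, 0.000063)
  [-7]  conj(Y_{8,-7})(Ω₁) = (0.002782, -0.003317) ; Y_{8,-7}(Ω₂) = (0.156409, -0.080229) ; Δ = (0.000169, -0.000742)
  [-6]  conj(Y_{8,-6})(Ω₁) = (-0.019442, -0.013252) ; Y_{8,-6}(Ω₂) = (-0.298998, 0.128621) ; Δ = (0.007518, 0.001462)
  [-5]  conj(Y_{8,-5})(Ω₁) = (-0.043234, 0.079411) ; Y_{8,-5}(Ω₂) = (-0.190119, 0.066939) ; Δ = (0.002904, -0.017992)
  [-4]  conj(Y_{8,-4})(Ω₁) = (0.230019, 0.096937) ; Y_{8,-4}(Ω₂) = (0.258178, -0.071683) ; Δ = (0.066335, 0.008538)
  [-3]  conj(Y_{8,-3})(Ω₁) = (0.139243, -0.451521) ; Y_{8,-3}(Ω₂) = (0.207617, -0.042761) ; Δ = (0.009602, -0.099698)
  [-2]  conj(Y_{8,-2})(Ω₁) = (-0.505338, -0.102133) ; Y_{8,-2}(Ω₂) = (-0.239497, 0.032631) ; Δ = (0.124360, 0.007971)
  [-1]  conj(Y_{8,-1})(Ω₁) = (-0.007311, 0.073077) ; Y_{8,-1}(Ω₂) = (-0.215495, 0.014613) ; Δ = (0.000508, -0.015855)
  [+0]  conj(Y_{8,0})(Ω₁) = (-0.470965, -0.000000) ; Y_{8,0}(Ω₂) = (0.233853, 0.000000) ; Δ = (-0.110136, -0.000000)
  [+1]  conj(Y_{8,1})(Ω₁) = (0.007311, 0.073077) ; Y_{8,1}(Ω₂) = (0.215495, 0.014613) ; Δ = (0.000508, 0.015855)
  [+2]  conj(Y_{8,2})(Ω₁) = (-0.505338, 0.102133) ; Y_{8,2}(Ω₂) = (-0.239497, -0.032631) ; Δ = (0.124360, -0.007971)
  [+3]  conj(Y_{8,3})(Ω₁) = (-0.139243, -0.451521) ; Y_{8,3}(Ω₂) = (-0.207617, -0.042761) ; Δ = (0.009602, 0.099698)
  [+4]  conj(Y_{8,4})(Ω₁) = (0.230019, -0.096937) ; Y_{8,4}(Ω₂) = (0.258178, 0.071683) ; Δ = (0.066335, -0.008538)
  [+5]  conj(Y_{8,5})(Ω₁) = (0.043234, 0.079411) ; Y_{8,5}(Ω₂) = (0.190119, 0.066939) ; Δ = (0.002904, 0.017992)
  [+6]  conj(Y_{8,6})(Ω₁) = (-0.019442, 0.013252) ; Y_{8,6}(Ω₂) = (-0.298998, -0.128621) ; Δ = (0.007518, -0.001462)
  [+7]  conj(Y_{8,7})(Ω₁) = (-0.002782, -0.003317) ; Y_{8,7}(Ω₂) = (-0.156409, -0.080229) ; Δ = (0.000169, 0.000742)
  [+8]  conj(Y_{8,8})(Ω₁) = (0.000350, -0.000359) ; Y_{8,8}(Ω₂) = (0.428249, 0.257672) ; Δ = (0.000242, -0.000063)
Total Σ_m = (0.313136, 0.000000). Multiply by 0.739198: (0.231470, 0.000000). P_8(cos γ) = 0.231470

0.231470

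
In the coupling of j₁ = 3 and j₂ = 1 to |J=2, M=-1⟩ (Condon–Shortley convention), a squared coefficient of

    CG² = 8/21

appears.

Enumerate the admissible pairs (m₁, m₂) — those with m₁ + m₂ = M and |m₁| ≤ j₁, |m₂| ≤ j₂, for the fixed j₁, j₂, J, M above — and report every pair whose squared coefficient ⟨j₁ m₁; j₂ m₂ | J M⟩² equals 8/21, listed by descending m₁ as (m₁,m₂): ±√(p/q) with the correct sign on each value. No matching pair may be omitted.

Admissible pairs with m₁+m₂ = M = -1: (-2,1), (-1,0), (0,-1)
  (m₁,m₂)=(0,-1): CG² = 1/7, CG = +√(1/7)
  (m₁,m₂)=(-1,0): CG² = 8/21, CG = −√(8/21)   ← matches the target
  (m₁,m₂)=(-2,1): CG² = 10/21, CG = +√(10/21)
Pairs with CG² = 8/21: (-1,0): −√(8/21)

(-1,0): −√(8/21)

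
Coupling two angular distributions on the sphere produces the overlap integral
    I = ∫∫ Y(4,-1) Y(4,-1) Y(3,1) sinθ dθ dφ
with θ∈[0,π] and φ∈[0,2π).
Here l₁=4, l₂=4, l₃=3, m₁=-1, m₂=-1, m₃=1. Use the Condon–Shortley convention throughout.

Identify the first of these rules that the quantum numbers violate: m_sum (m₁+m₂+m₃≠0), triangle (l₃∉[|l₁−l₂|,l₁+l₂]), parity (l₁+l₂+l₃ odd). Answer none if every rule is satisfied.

m_sum

Σmᵢ = -1  ✗
l₃∈[|l₁−l₂|,l₁+l₂]=[0,8], have l₃=3
Σlᵢ = 11 ⇒ odd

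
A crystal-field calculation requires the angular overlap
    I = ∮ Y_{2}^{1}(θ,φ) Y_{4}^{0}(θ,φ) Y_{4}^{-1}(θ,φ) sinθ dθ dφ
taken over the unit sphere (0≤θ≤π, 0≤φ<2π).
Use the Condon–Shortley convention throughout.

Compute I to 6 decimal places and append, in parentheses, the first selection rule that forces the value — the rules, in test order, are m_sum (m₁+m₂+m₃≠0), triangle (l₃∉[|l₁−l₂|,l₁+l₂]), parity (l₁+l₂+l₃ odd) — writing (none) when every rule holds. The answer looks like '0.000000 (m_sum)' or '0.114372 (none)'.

Checks pass: Σm=0; 10 even; l₃=4∈[2,6].
(2·2+1)(2·4+1)(2·4+1) = 405
Δ: 2! 2! 6! / 11! → 1/13860
sum: t=0:+1/192 t=1:−1/36 t=2:+1/192 = -5/288
3j²(2 4 4; 0 0 0) = Δ·Π!·Σ² = 20/693  (sign -1)
sum: t=0:+1/96 t=1:−1/72 = -1/288
3j²(2 4 4; 1 0 -1) = Δ·Π!·Σ² = 1/462  (sign +1)
combine: 4πI² = 405·20/693·1/462 = 150/5929
take √, sign -1: I = -0.04486937
No selection rule forces the value: the integral is nonzero (none).

-0.044869 (none)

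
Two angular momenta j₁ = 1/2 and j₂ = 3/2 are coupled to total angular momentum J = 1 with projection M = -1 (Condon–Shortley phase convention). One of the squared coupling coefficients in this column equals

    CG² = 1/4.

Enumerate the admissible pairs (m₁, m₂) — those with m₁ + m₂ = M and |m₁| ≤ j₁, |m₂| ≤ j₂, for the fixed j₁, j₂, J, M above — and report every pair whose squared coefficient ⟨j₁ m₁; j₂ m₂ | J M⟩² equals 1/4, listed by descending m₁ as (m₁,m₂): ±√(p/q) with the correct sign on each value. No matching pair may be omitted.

(-1/2,-1/2): −√(1/4)

Admissible pairs with m₁+m₂ = M = -1: (-1/2,-1/2), (1/2,-3/2)
  (m₁,m₂)=(1/2,-3/2): CG² = 3/4, CG = +√(3/4)
  (m₁,m₂)=(-1/2,-1/2): CG² = 1/4, CG = −√(1/4)   ← matches the target
Pairs with CG² = 1/4: (-1/2,-1/2): −√(1/4)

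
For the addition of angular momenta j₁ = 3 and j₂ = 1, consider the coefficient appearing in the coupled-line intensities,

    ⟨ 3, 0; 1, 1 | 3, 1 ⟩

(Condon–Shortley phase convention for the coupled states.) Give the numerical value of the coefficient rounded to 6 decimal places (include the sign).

triangle: 1!*5!*1!/8! = 120/40320
(j±m)!: 3!*3!*2!*0!*4!*2! = 3456
prefactor² = (2J+1)*Δ*N² = 72
  k=1: −1/(1!*0!*2!*1!*3!*0!) = -1/12
Σ = -1/12  ⇒  CG² = 72*(-1/12)² = 1/2
CG = −√(1/2) = -0.707107

−√(1/2) = -0.707107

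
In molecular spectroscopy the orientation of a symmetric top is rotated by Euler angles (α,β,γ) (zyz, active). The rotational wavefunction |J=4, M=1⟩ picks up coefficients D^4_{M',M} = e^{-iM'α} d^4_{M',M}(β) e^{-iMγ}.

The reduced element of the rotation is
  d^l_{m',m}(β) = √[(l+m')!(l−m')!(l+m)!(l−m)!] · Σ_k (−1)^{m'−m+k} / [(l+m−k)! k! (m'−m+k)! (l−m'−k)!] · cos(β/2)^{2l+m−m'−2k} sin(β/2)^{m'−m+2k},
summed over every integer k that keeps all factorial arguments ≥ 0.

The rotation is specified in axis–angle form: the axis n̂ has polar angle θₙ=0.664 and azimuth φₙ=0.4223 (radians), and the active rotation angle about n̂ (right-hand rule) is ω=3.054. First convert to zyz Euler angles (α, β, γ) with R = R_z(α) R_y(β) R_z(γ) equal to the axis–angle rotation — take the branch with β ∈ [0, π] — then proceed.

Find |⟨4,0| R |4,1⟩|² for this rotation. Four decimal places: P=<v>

P=0.1155

Axis–angle → zyz. n̂ = (sinθₙcosφₙ, sinθₙsinφₙ, cosθₙ) = (+0.562132, +0.252585, +0.787533), ω = 3.0540.
R = I cosω + sinω [n̂]ₓ + (1−cosω) n̂n̂ᵀ gives
  R = [-0.365394, +0.214534, +0.905794; +0.352322, -0.868813, +0.347900; +0.861601, +0.446251, +0.241874]
β = atan2(√(R₁₃²+R₂₃²), R₃₃) = 1.326500; α = atan2(R₂₃, R₁₃) mod 2π = 0.366710; γ = atan2(R₃₂, −R₃₁) mod 2π = 2.663702
Split into d^4_{0,1}(β=1.3265) × two z-phases.
With c≡cos(β/2)=0.787996 and s≡sin(β/2)=0.615681, N=[24·24·120·6]^{1/2}=643.987578
k∈{1,2,3,4} keeps every argument non-negative
  k=1: (−1)^0·643.9876/(144)·0.7880^7·0.6157^1 = +0.519442
  k=2: (−1)^1·643.9876/(24)·0.7880^5·0.6157^3 = -1.902621
  k=3: (−1)^2·643.9876/(24)·0.7880^3·0.6157^5 = +1.161492
  k=4: (−1)^3·643.9876/(144)·0.7880^1·0.6157^7 = -0.118176
d^4_{0,1}(1.3265) = +0.519442 -1.902621 +1.161492 -0.118176 = -0.339863
|D^4_{0,1}|² = |d^4_{0,1}(β)|² = (-0.339863)² = 0.115507 (the z-rotation phases have unit modulus)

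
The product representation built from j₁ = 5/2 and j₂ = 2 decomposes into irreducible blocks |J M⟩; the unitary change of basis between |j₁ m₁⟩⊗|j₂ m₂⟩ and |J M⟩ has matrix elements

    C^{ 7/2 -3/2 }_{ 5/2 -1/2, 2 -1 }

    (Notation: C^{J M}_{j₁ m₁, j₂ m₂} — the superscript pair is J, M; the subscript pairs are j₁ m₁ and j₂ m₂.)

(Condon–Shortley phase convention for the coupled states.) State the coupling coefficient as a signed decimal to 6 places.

+0.308607  (= +√(2/21))

√[8·1!4!3!/9! · 2!3!1!3!2!5!] = √(384/7)
  +(−1)^0/∏(0,1,3,1,1,2)! = 1/12  (running 1/12)
  +(−1)^1/∏(1,0,2,0,2,3)! = -1/24  (running 1/24)
⟨..|..⟩ = √(384/7)·(1/24) = +0.308607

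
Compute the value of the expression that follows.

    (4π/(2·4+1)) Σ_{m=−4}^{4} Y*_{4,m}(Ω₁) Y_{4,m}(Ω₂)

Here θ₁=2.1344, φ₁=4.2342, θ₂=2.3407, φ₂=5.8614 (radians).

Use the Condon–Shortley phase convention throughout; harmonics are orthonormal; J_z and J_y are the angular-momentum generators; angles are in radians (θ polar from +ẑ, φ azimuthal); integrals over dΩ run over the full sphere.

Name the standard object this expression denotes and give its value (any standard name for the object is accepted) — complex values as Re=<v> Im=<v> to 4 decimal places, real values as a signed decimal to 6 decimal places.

This sum is the spherical-harmonic addition theorem: it equals the Legendre polynomial P_l(cos γ) of the angle γ between the two directions.
Term-by-term m-sum for l=4 (normalisation 4π/9 = 1.396263):
  m=-4: (-0.075777-0.212891i) × (-0.013651+0.116800i) = +0.025900-0.005945i  (running Σ = +0.025900-0.005945i)
  m=-3: (-0.400192-0.054858i) × (-0.096968-0.307533i) = +0.021935+0.128392i  (running Σ = +0.047835+0.122447i)
  m=-2: (-0.137512+0.194909i) × (+0.274170+0.308079i) = -0.097749+0.011074i  (running Σ = -0.049914+0.133521i)
  m=-1: (-0.098527-0.190092i) × (-0.084462-0.037900i) = +0.001117+0.019790i  (running Σ = -0.048796+0.153311i)
  m=0: (-0.286808-0.000000i) × (-0.351109+0.000000i) = +0.100701+0.000000i  (running Σ = +0.051904+0.153311i)
  m=1: (+0.098527-0.190092i) × (+0.084462-0.037900i) = +0.001117-0.019790i  (running Σ = +0.053022+0.133521i)
  m=2: (-0.137512-0.194909i) × (+0.274170-0.308079i) = -0.097749-0.011074i  (running Σ = -0.044727+0.122447i)
  m=3: (+0.400192-0.054858i) × (+0.096968-0.307533i) = +0.021935-0.128392i  (running Σ = -0.022792-0.005945i)
  m=4: (-0.075777+0.212891i) × (-0.013651-0.116800i) = +0.025900+0.005945i  (running Σ = +0.003108-0.000000i)
Accumulated sum +0.003108-0.000000i; after 4π/(2l+1) scaling, +0.004340-0.000000i ⇒ P_4 = 0.004340

Legendre polynomial (addition theorem), +0.004340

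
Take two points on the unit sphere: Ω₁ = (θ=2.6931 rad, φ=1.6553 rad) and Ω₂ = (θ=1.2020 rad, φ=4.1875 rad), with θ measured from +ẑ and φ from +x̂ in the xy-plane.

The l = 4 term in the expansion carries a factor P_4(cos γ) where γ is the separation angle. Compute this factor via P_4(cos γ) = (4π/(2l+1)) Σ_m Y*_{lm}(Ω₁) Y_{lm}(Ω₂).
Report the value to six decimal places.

Summing Y*_{l m}(θ₁,φ₁)·Y_{l m}(θ₂,φ₂) over m ∈ [−4, 4]; prefactor 4π/(2·4+1) = 1.396263:
  [-4]  conj(Y_{4,-4})(Ω₁) = (0.014758, 0.005188) ; Y_{4,-4}(Ω₂) = (-0.168989, 0.289239) ; Δ = (-0.003994, 0.003392)
  [-3]  conj(Y_{4,-3})(Ω₁) = (-0.023062, 0.089012) ; Y_{4,-3}(Ω₂) = (0.366181, 0.001417) ; Δ = (-0.008571, 0.032562)
  [-2]  conj(Y_{4,-2})(Ω₁) = (-0.290399, -0.049552) ; Y_{4,-2}(Ω₂) = (0.013084, 0.022798) ; Δ = (-0.002670, -0.007269)
  [-1]  conj(Y_{4,-1})(Ω₁) = (0.041873, -0.494339) ; Y_{4,-1}(Ω₂) = (0.166632, -0.287758) ; Δ = (-0.135272, -0.094422)
  [+0]  conj(Y_{4,0})(Ω₁) = (0.181593, -0.000000) ; Y_{4,0}(Ω₂) = (-0.032536, 0.000000) ; Δ = (-0.005908, 0.000000)
  [+1]  conj(Y_{4,1})(Ω₁) = (-0.041873, -0.494339) ; Y_{4,1}(Ω₂) = (-0.166632, -0.287758) ; Δ = (-0.135272, 0.094422)
  [+2]  conj(Y_{4,2})(Ω₁) = (-0.290399, 0.049552) ; Y_{4,2}(Ω₂) = (0.013084, -0.022798) ; Δ = (-0.002670, 0.007269)
  [+3]  conj(Y_{4,3})(Ω₁) = (0.023062, 0.089012) ; Y_{4,3}(Ω₂) = (-0.366181, 0.001417) ; Δ = (-0.008571, -0.032562)
  [+4]  conj(Y_{4,4})(Ω₁) = (0.014758, -0.005188) ; Y_{4,4}(Ω₂) = (-0.168989, -0.289239) ; Δ = (-0.003994, -0.003392)
Accumulated sum (-0.306924, -0.000000); after 4π/(2l+1) scaling, (-0.428546, -0.000000) ⇒ P_4 = -0.428546

-0.428546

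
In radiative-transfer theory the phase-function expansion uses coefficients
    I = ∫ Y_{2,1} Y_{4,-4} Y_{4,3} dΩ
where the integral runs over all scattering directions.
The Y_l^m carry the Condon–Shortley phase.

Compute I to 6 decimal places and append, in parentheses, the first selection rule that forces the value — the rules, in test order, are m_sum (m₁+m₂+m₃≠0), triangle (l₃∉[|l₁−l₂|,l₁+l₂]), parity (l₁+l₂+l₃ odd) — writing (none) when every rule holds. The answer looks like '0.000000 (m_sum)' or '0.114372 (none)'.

Checks pass: Σm=0; 10 even; l₃=4∈[2,6].
(2·2+1)(2·4+1)(2·4+1) = 405
Δ: 2! 2! 6! / 11! → 1/13860
sum: t=0:+1/192 t=1:−1/36 t=2:+1/192 = -5/288
3j²(2 4 4; 0 0 0) = Δ·Π!·Σ² = 20/693  (sign -1)
sum: t=0:+1/1440 = 1/1440
3j²(2 4 4; 1 -4 3) = Δ·Π!·Σ² = 7/165  (sign -1)
combine: 4πI² = 405·20/693·7/165 = 60/121
take √, sign +1: I = 0.19864517
No selection rule forces the value: the integral is nonzero (none).

0.198645 (none)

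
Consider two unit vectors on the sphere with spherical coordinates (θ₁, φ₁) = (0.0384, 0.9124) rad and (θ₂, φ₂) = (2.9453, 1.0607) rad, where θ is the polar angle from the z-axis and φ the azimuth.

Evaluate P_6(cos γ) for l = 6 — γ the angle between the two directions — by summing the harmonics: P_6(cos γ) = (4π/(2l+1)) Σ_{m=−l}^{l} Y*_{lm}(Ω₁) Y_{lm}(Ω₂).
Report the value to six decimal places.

Expand P_6 via completeness: Σ_{m} conj(Y_{6,m}) at Ω₁ times Y_{6,m} at Ω₂ —
  [-6]  conj(Y_{6,-6})(Ω₁) = 0.00000 - 0.00000j ; Y_{6,-6}(Ω₂) = 0.00003 - 0.00000j ; Δ = 0.00000 - 0.00000j
  [-5]  conj(Y_{6,-5})(Ω₁) = -0.00000 - 0.00000j ; Y_{6,-5}(Ω₂) = -0.00026 - 0.00038j ; Δ = -0.00000 + 0.00000j
  [-4]  conj(Y_{6,-4})(Ω₁) = -0.00001 - 0.00000j ; Y_{6,-4}(Ω₂) = -0.00224 + 0.00441j ; Δ = 0.00000 - 0.00000j
  [-3]  conj(Y_{6,-3})(Ω₁) = -0.00027 + 0.00012j ; Y_{6,-3}(Ω₂) = 0.03591 - 0.00146j ; Δ = -0.00001 + 0.00000j
  [-2]  conj(Y_{6,-2})(Ω₁) = -0.00192 + 0.00740j ; Y_{6,-2}(Ω₂) = -0.09219 - 0.15015j ; Δ = 0.00129 - 0.00039j
  [-1]  conj(Y_{6,-1})(Ω₁) = 0.07685 + 0.09934j ; Y_{6,-1}(Ω₂) = -0.25697 + 0.45930j ; Δ = -0.06538 + 0.00977j
  [+0]  conj(Y_{6,0})(Ω₁) = 1.00142 + 0.00000j ; Y_{6,0}(Ω₂) = 0.64483 + 0.00000j ; Δ = 0.64575 + 0.00000j
  [+1]  conj(Y_{6,1})(Ω₁) = -0.07685 + 0.09934j ; Y_{6,1}(Ω₂) = 0.25697 + 0.45930j ; Δ = -0.06538 - 0.00977j
  [+2]  conj(Y_{6,2})(Ω₁) = -0.00192 - 0.00740j ; Y_{6,2}(Ω₂) = -0.09219 + 0.15015j ; Δ = 0.00129 + 0.00039j
  [+3]  conj(Y_{6,3})(Ω₁) = 0.00027 + 0.00012j ; Y_{6,3}(Ω₂) = -0.03591 - 0.00146j ; Δ = -0.00001 - 0.00000j
  [+4]  conj(Y_{6,4})(Ω₁) = -0.00001 + 0.00000j ; Y_{6,4}(Ω₂) = -0.00224 - 0.00441j ; Δ = 0.00000 + 0.00000j
  [+5]  conj(Y_{6,5})(Ω₁) = 0.00000 - 0.00000j ; Y_{6,5}(Ω₂) = 0.00026 - 0.00038j ; Δ = -0.00000 - 0.00000j
  [+6]  conj(Y_{6,6})(Ω₁) = 0.00000 + 0.00000j ; Y_{6,6}(Ω₂) = 0.00003 + 0.00000j ; Δ = 0.00000 + 0.00000j
Accumulated sum 0.51755 - 0.00000j; after 4π/(2l+1) scaling, 0.50029 - 0.00000j ⇒ P_6 = 0.500288

0.500288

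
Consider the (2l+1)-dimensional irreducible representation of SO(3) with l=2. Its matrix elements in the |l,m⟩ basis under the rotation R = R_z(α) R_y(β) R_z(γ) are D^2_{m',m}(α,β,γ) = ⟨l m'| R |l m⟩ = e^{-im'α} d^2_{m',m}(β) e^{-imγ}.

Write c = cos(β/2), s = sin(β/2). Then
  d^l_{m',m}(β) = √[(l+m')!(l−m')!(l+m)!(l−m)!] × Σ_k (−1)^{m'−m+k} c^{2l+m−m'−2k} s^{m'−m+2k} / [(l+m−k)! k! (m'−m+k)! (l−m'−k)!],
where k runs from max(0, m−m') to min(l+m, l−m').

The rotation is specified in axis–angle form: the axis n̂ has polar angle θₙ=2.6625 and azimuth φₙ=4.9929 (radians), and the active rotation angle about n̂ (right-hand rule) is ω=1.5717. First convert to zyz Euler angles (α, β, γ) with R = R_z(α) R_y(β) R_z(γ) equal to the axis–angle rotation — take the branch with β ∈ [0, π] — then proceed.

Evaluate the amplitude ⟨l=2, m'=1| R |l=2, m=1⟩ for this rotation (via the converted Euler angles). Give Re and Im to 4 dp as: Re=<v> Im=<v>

Re=0.0606 Im=0.5099

Axis–angle → zyz. n̂ = (sinθₙcosφₙ, sinθₙsinφₙ, cosθₙ) = (+0.127619, -0.442957, -0.887414), ω = 1.5717.
R = I cosω + sinω [n̂]ₓ + (1−cosω) n̂n̂ᵀ gives
  R = [+0.015398, +0.830832, -0.556310; -0.943994, +0.195484, +0.265822; +0.329603, +0.521060, +0.787311]
β = atan2(√(R₁₃²+R₂₃²), R₃₃) = 0.664361; α = atan2(R₂₃, R₁₃) mod 2π = 2.695837; γ = atan2(R₃₂, −R₃₁) mod 2π = 2.134815
First d^2_{1,1}(β=0.6644), then the phase factors e^{-i(1)α} and e^{-i(1)γ}:
Half-angle: c=0.945333, s=0.326105. N=√(6·1·6·1)=6.000000
The bounds max(0,m−m')=0 and min(l+m,l−m')=1 give 2 terms
  k=0: (−1)^0·6.0000/(6)·0.9453^4·0.3261^0 = +0.798620
  k=1: (−1)^1·6.0000/(2)·0.9453^2·0.3261^2 = -0.285106
d^2_{1,1}(0.6644) = +0.798620 -0.285106 = +0.513514
Attach z-rotation phases: D = e^{-i(1)(2.6958)}·(+0.513514)·e^{-i(1)(2.1348)} = +0.060589+0.509927i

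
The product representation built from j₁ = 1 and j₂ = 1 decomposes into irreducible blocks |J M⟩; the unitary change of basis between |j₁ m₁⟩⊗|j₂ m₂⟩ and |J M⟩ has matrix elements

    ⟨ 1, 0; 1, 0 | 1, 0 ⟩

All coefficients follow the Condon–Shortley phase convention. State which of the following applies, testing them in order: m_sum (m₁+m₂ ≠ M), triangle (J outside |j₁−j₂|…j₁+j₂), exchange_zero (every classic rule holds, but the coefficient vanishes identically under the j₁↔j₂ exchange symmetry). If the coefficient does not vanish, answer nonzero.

exchange_zero

m-sum: m₁+m₂ = 0+0 = 0, M = 0  ✓
triangle: |j₁−j₂| = 0 ≤ J = 1 ≤ j₁+j₂ = 2  ✓
exchange: j₁=j₂ and m₁=m₂, and (−1)^(j₁+j₂−J) = (−1)^1 = −1 forces ⟨j₁m₁;j₂m₂|JM⟩ = −⟨j₂m₂;j₁m₁|JM⟩ = −⟨j₁m₁;j₂m₂|JM⟩ ⇒ the coefficient vanishes identically
Racah sum check: Σ_k collapses to 0 ⇒ CG = 0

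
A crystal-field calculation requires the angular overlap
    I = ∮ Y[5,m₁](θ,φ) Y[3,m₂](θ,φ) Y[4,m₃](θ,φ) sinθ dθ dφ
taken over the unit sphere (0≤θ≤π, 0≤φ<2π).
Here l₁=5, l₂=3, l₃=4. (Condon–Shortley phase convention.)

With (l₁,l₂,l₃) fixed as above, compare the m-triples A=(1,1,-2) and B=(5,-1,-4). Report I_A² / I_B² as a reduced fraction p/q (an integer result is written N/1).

l's match ⇒ only the (l;m) 3-j factors differ between A and B.
A: triangle coeff Δ(5,3,4) = 1/180180; Σ_t [2,4]: t=2:+1/384 t=3:−1/720 t=4:+1/34560 = 43/34560; (3j)²=1849/180180 [(5 3 4; 1 1 -2)], sign=+1
B: triangle coeff Δ(5,3,4) = 1/180180; Σ_t [0,0]: t=0:+1/34560 = 1/34560; (3j)²=14/429 [(5 3 4; 5 -1 -4)], sign=+1
I_A²/I_B² = (1849/180180)/(14/429) = 1849/5880

1849/5880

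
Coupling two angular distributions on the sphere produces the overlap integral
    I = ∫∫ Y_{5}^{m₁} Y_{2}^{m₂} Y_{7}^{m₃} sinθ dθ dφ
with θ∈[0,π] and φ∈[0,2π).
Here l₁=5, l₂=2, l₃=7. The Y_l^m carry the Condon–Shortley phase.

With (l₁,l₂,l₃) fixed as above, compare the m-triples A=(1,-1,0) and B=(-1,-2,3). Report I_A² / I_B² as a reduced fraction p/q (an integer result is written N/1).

Same 5,2,7: normalisation and zero-m 3j drop out of the ratio.
A: Δ: 0! 10! 4! / 15! → 1/15015; sum: t=0:+1/103680 = 1/103680; 3j²(5 2 7; 1 -1 0) = Δ·Π!·Σ² = 7/429  (sign -1)
B: Δ: 0! 10! 4! / 15! → 1/15015; sum: t=0:+1/414720 = 1/414720; 3j²(5 2 7; -1 -2 3) = Δ·Π!·Σ² = 2/143  (sign +1)
I_A²/I_B² = (7/429)/(2/143) = 7/6

7/6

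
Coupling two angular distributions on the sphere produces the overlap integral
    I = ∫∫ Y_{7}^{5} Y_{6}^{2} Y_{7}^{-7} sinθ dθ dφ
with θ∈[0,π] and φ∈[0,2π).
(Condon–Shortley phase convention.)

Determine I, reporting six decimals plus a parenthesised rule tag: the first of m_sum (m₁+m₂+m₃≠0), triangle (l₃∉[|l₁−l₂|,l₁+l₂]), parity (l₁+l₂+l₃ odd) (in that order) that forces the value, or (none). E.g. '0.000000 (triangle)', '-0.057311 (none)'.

0.169125 (none)

m-sum 0 ✓  L=20 even ✓  1≤7≤13 ✓
Π(2lᵢ+1) = 15×13×15 = 2925
triangle coeff Δ(7,6,7) = 1/2444321880
Σ_t [0,6]: t=0:+1/2612736000 t=1:−1/20736000 t=2:+1/1658880 t=3:−1/746496 t=4:+1/1658880 t=5:−1/20736000 t=6:+1/2612736000 = -1/4354560
(3j)²=1000/138567 [(7 6 7; 0 0 0)], sign=+1
Σ_t [2,2]: t=2:+1/1393459200 = 1/1393459200
(3j)²=11/646 [(7 6 7; 5 2 -7)], sign=+1
⇒ 4πI² = 37500/104329
I = (+1)√(37500/104329/(4π)) = 0.16912514
No selection rule forces the value: the integral is nonzero (none).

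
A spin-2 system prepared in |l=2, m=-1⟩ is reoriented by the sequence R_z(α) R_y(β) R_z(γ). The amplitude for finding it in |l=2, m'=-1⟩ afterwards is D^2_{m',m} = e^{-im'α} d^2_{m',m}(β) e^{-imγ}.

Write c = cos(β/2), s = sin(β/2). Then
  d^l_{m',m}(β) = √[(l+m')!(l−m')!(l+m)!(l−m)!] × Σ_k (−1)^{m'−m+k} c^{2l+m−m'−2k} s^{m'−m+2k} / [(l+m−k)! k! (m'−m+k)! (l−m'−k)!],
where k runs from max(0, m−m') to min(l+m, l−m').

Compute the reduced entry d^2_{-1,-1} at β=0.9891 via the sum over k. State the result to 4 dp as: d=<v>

d^2_{-1,-1}(β=0.9891) via the finite sum:
With c≡cos(β/2)=0.880182 and s≡sin(β/2)=0.474636, N=[1·6·1·6]^{1/2}=6.000000
k∈{0,1} keeps every argument non-negative
  k=0: (−1)^0·6.0000/(6)·0.8802^4·0.4746^0 = +0.600193
  k=1: (−1)^1·6.0000/(2)·0.8802^2·0.4746^2 = -0.523585
d^2_{-1,-1}(0.9891) = +0.600193 -0.523585 = +0.076608

d=0.0766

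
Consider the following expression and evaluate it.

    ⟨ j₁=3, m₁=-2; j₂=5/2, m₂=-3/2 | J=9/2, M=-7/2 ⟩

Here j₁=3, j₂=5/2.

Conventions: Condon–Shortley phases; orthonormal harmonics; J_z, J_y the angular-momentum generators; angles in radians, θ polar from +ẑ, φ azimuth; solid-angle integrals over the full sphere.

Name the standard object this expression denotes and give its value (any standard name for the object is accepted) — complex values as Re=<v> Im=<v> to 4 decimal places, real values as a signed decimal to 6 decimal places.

Clebsch–Gordan coefficient, −√(1/99) ≈ -0.100504

This is a Clebsch–Gordan (vector-coupling) coefficient.
√[10·1!5!4!/11! · 1!5!1!4!1!8!] = √(921600/11)
  +(−1)^0/∏(0,1,5,1,0,3)! = 1/720  (running 1/720)
  +(−1)^1/∏(1,0,4,0,1,4)! = -1/576  (running -1/2880)
⟨..|..⟩ = √(921600/11)·(-1/2880) = -0.100504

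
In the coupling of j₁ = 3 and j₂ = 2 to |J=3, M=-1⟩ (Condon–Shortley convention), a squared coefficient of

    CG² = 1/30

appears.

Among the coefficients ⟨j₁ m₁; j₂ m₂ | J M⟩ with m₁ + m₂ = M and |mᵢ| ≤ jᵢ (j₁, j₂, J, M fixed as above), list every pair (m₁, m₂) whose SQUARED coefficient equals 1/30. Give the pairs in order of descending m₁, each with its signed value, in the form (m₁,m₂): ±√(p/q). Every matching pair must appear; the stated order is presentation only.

(0,-1): −√(1/30)

Admissible pairs with m₁+m₂ = M = -1: (-3,2), (-2,1), (-1,0), (0,-1), (1,-2)
  (m₁,m₂)=(1,-2): CG² = 2/5, CG = +√(2/5)
  (m₁,m₂)=(0,-1): CG² = 1/30, CG = −√(1/30)   ← matches the target
  (m₁,m₂)=(-1,0): CG² = 3/20, CG = −√(3/20)
  (m₁,m₂)=(-2,1): CG² = 1/4, CG = +√(1/4)
  (m₁,m₂)=(-3,2): CG² = 1/6, CG = +√(1/6)
Pairs with CG² = 1/30: (0,-1): −√(1/30)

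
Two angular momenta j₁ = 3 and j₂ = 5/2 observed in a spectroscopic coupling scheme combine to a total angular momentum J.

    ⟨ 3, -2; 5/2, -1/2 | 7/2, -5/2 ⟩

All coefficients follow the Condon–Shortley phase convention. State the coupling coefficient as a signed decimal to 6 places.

-0.178174

j₁+j₂−J=2  J+j₁−j₂=4  J−j₁+j₂=3  j₁+j₂+J+1=10
(j₁±m₁, j₂±m₂, J±M) = (1,5,2,3,1,6)
P² = 4608/7
sum k=1..2:
  [1] −1/48 = -1/48
  [2] +1/72 = 1/72
S = -1/144
C² = P²·S² = 2/63 ; C = -0.178174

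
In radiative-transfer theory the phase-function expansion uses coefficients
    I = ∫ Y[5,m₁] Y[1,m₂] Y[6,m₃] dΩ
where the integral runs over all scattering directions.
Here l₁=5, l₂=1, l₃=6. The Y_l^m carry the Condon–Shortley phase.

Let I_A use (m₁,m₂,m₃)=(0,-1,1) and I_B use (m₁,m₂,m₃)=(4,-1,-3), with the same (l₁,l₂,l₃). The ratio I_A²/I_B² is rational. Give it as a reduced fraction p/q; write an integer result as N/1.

7/1

Shared (l₁,l₂,l₃)=(5,1,6): N and (l;000)² cancel in I_A²/I_B².
A: Δ = 0!·10!·2!/13! = 1/858; Racah Σ t=0..0: t=0:+1/28800 = 1/28800; ⇒ 3j(5 1 6; 0 -1 1)² = 7/286, sgn -1
B: Δ = 0!·10!·2!/13! = 1/858; Racah Σ t=0..0: t=0:+1/725760 = 1/725760; ⇒ 3j(5 1 6; 4 -1 -3)² = 1/286, sgn -1
I_A²/I_B² = (7/286)/(1/286) = 7/1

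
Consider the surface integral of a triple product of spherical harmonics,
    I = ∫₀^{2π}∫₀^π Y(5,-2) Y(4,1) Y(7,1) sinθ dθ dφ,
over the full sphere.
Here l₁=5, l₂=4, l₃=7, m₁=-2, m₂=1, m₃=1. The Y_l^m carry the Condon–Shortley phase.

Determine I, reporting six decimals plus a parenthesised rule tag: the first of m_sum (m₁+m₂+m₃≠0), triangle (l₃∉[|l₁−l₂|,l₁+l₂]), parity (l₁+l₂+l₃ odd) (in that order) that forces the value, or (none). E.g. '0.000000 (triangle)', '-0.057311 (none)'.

m-sum 0 ✓  L=16 even ✓  1≤7≤9 ✓
Π(2lᵢ+1) = 11×9×15 = 1485
triangle coeff Δ(5,4,7) = 1/6126120
Σ_t [0,2]: t=0:+1/69120 t=1:−1/20736 t=2:+1/69120 = -1/51840
(3j)²=280/21879 [(5 4 7; 0 0 0)], sign=+1
Σ_t [0,2]: t=0:+1/1209600 t=1:−1/69120 t=2:+1/51840 = 41/7257600
(3j)²=1681/510510 [(5 4 7; -2 1 1)], sign=+1
⇒ 4πI² = 33620/537251
I = (+1)√(33620/537251/(4π)) = 0.07056759
No selection rule forces the value: the integral is nonzero (none).

0.070568 (none)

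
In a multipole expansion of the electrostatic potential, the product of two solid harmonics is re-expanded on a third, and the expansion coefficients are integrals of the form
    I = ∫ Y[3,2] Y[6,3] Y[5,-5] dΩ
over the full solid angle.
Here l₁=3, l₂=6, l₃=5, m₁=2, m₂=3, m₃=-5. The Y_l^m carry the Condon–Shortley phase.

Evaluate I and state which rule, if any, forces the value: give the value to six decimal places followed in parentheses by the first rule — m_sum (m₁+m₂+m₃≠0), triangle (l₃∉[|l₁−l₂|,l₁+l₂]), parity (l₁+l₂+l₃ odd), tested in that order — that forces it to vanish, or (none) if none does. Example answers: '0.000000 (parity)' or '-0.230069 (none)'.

0.088266 (none)

Rules hold: Σm=0, L=14 even, 3≤5≤9.
N = 7·13·11 = 1001
Δ = 4!·2!·8!/15! = 1/675675
Racah Σ t=1..3: t=1:−1/8640 t=2:+1/2304 t=3:−1/8640 = 7/34560
⇒ 3j(3 6 5; 0 0 0)² = 7/429, sgn -1
Racah Σ t=1..1: t=1:−1/483840 = -1/483840
⇒ 3j(3 6 5; 2 3 -5)² = 6/1001, sgn -1
4πI² = N·(3j₀)²·(3jₘ)² = 14/143
I = +1·√(0.0979021/4π) = 0.08826552
No selection rule forces the value: the integral is nonzero (none).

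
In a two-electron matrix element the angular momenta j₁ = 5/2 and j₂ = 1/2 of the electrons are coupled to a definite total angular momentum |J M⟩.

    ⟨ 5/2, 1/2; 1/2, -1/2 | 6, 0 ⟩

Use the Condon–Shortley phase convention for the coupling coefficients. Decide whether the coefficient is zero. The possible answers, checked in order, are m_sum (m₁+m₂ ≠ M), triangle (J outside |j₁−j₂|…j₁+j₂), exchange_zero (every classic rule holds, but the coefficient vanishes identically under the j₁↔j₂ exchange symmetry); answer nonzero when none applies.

m-sum: m₁+m₂ = 1/2+(-1/2) = 0, M = 0  ✓
triangle: need |j₁−j₂| ≤ J ≤ j₁+j₂, i.e. J ∈ [2, 3]; J = 6 is outside ✗ ⇒ coefficient is 0

triangle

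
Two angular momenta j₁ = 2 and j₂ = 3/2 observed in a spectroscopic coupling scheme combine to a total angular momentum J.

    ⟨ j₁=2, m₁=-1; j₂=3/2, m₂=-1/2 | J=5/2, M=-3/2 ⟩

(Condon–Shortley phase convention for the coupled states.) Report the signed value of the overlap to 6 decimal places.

-0.169031  (= −√(1/35))

triangle: 1!*3!*2!/7! = 12/5040
(j±m)!: 1!*3!*1!*2!*1!*4! = 288
prefactor² = (2J+1)*Δ*N² = 144/35
  k=0: +1/(0!*1!*3!*1!*0!*1!) = 1/6
  k=1: −1/(1!*0!*2!*0!*1!*2!) = -1/4
Σ = -1/12  ⇒  CG² = 144/35*(-1/12)² = 1/35
CG = −√(1/35) = -0.169031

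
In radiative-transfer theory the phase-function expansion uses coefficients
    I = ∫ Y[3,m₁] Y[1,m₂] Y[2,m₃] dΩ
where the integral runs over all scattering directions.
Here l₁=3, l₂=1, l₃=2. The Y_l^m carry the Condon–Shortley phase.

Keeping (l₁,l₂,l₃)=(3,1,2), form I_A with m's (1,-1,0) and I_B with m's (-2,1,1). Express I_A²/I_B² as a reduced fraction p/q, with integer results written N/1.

3/5

Same 3,1,2: normalisation and zero-m 3j drop out of the ratio.
A: Δ: 2! 4! 0! / 7! → 1/105; sum: t=0:+1/8 = 1/8; 3j²(3 1 2; 1 -1 0) = Δ·Π!·Σ² = 2/35  (sign +1)
B: Δ: 2! 4! 0! / 7! → 1/105; sum: t=2:+1/12 = 1/12; 3j²(3 1 2; -2 1 1) = Δ·Π!·Σ² = 2/21  (sign -1)
I_A²/I_B² = (2/35)/(2/21) = 3/5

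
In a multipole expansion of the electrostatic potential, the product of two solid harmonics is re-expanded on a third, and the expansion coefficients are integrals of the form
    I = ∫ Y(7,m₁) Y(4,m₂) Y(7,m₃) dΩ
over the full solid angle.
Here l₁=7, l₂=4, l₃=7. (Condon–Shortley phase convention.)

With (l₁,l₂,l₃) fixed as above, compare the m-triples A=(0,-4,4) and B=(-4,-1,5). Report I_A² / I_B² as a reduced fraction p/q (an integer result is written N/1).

4900/297

l's match ⇒ only the (l;m) 3-j factors differ between A and B.
A: triangle coeff Δ(7,4,7) = 1/58198140; Σ_t [0,0]: t=0:+1/17418240 = 1/17418240; (3j)²=175/12597 [(7 4 7; 0 -4 4)], sign=-1
B: triangle coeff Δ(7,4,7) = 1/58198140; Σ_t [1,3]: t=1:−1/87091200 t=2:+1/8709120 t=3:−1/11612160 = 1/58060800; (3j)²=99/117572 [(7 4 7; -4 -1 5)], sign=+1
I_A²/I_B² = (175/12597)/(99/117572) = 4900/297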